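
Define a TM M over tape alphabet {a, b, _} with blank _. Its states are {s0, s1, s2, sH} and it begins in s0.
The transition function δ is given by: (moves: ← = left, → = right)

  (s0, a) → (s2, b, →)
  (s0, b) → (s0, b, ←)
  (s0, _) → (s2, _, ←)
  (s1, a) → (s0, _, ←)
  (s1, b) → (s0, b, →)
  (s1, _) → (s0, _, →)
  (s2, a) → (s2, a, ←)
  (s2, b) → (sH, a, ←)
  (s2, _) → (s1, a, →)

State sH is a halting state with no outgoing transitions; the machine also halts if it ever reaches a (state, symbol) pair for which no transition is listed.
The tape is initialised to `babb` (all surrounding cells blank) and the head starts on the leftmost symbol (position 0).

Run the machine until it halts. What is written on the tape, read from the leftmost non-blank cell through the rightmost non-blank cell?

s0 | ____[b]abb   read b → write b, move ←, go to s0
s0 | ___[_]babb   read _ → write _, move ←, go to s2
s2 | __[_]_babb   read _ → write a, move →, go to s1
s1 | __a[_]babb   read _ → write _, move →, go to s0
s0 | __a_[b]abb   read b → write b, move ←, go to s0
s0 | __a[_]babb   read _ → write _, move ←, go to s2
s2 | __[a]_babb   read a → write a, move ←, go to s2
s2 | _[_]a_babb   read _ → write a, move →, go to s1
s1 | _a[a]_babb   read a → write _, move ←, go to s0
s0 | _[a]__babb   read a → write b, move →, go to s2
s2 | _b[_]_babb   read _ → write a, move →, go to s1
s1 | _ba[_]babb   read _ → write _, move →, go to s0
s0 | _ba_[b]abb   read b → write b, move ←, go to s0
s0 | _ba[_]babb   read _ → write _, move ←, go to s2
s2 | _b[a]_babb   read a → write a, move ←, go to s2
s2 | _[b]a_babb   read b → write a, move ←, go to sH
sH | [_]aa_babb
The non-blank tape span at halt is aa_babb.

aa_babb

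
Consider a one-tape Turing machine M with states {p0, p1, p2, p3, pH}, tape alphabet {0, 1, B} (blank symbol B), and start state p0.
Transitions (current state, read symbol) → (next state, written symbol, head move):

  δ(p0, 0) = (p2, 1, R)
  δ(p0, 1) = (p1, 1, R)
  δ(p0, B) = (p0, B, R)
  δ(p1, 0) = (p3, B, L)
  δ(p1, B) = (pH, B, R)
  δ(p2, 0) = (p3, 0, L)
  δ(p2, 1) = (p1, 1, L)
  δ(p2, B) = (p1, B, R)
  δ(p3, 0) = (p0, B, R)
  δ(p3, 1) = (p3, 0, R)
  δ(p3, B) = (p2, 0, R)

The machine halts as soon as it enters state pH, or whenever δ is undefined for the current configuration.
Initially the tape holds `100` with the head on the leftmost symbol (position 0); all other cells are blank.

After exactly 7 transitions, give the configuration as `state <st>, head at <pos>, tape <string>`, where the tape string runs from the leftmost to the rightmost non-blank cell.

state p2, head at 3, tape 0B1

p0 | [1]00B   read 1 → write 1, move R, go to p1
p1 | 1[0]0B   read 0 → write B, move L, go to p3
p3 | [1]B0B   read 1 → write 0, move R, go to p3
p3 | 0[B]0B   read B → write 0, move R, go to p2
p2 | 00[0]B   read 0 → write 0, move L, go to p3
p3 | 0[0]0B   read 0 → write B, move R, go to p0
p0 | 0B[0]B   read 0 → write 1, move R, go to p2
p2 | 0B1[B]
After 7 steps: state p2, head at 3, tape 0B1.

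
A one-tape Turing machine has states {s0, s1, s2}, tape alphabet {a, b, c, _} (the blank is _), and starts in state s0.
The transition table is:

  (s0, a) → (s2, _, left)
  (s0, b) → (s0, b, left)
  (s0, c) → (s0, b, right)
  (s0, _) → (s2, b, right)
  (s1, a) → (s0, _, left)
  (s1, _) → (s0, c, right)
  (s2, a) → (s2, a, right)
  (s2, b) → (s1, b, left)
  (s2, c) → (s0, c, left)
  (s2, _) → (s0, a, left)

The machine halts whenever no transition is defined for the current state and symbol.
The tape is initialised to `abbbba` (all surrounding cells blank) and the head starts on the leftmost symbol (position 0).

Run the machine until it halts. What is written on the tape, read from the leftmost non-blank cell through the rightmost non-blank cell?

s0 | ____[a]bbbba   read a → write _, move left, go to s2
s2 | ___[_]_bbbba   read _ → write a, move left, go to s0
s0 | __[_]a_bbbba   read _ → write b, move right, go to s2
s2 | __b[a]_bbbba   read a → write a, move right, go to s2
s2 | __ba[_]bbbba   read _ → write a, move left, go to s0
s0 | __b[a]abbbba   read a → write _, move left, go to s2
s2 | __[b]_abbbba   read b → write b, move left, go to s1
s1 | _[_]b_abbbba   read _ → write c, move right, go to s0
s0 | _c[b]_abbbba   read b → write b, move left, go to s0
s0 | _[c]b_abbbba   read c → write b, move right, go to s0
s0 | _b[b]_abbbba   read b → write b, move left, go to s0
s0 | _[b]b_abbbba   read b → write b, move left, go to s0
s0 | [_]bb_abbbba   read _ → write b, move right, go to s2
s2 | b[b]b_abbbba   read b → write b, move left, go to s1
s1 | [b]bb_abbbba
The non-blank tape span at halt is bbb_abbbba.

bbb_abbbba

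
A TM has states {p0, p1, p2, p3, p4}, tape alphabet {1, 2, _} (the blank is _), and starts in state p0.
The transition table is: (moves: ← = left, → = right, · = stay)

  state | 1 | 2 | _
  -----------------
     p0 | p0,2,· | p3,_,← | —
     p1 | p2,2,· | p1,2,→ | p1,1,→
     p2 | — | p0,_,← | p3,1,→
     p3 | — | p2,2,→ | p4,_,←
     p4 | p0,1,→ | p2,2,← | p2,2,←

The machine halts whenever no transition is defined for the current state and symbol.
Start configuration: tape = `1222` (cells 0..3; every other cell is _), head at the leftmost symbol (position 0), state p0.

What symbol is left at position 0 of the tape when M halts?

state=p0 head=0 tape=___[1]222   (p0,1)→(p0,2,·)
state=p0 head=0 tape=___[2]222   (p0,2)→(p3,_,←)
state=p3 head=-1 tape=__[_]_222   (p3,_)→(p4,_,←)
state=p4 head=-2 tape=_[_]__222   (p4,_)→(p2,2,←)
state=p2 head=-3 tape=[_]2__222   (p2,_)→(p3,1,→)
state=p3 head=-2 tape=1[2]__222   (p3,2)→(p2,2,→)
state=p2 head=-1 tape=12[_]_222   (p2,_)→(p3,1,→)
state=p3 head=0 tape=121[_]222   (p3,_)→(p4,_,←)
state=p4 head=-1 tape=12[1]_222   (p4,1)→(p0,1,→)
state=p0 head=0 tape=121[_]222
Cell 0 holds _ when M halts.

_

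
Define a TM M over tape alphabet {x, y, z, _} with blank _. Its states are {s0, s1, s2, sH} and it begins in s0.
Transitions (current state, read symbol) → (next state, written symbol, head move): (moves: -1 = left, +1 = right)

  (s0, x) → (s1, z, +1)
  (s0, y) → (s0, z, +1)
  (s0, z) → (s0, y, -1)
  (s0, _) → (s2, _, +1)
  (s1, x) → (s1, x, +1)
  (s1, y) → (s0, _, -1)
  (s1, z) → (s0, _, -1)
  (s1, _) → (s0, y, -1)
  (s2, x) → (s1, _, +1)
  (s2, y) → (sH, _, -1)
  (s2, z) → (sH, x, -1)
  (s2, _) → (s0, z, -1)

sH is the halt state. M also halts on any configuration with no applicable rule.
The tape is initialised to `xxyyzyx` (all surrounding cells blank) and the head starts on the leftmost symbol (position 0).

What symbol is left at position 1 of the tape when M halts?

s0 | _[x]xyyzyx   read x → write z, move +1, go to s1
s1 | _z[x]yyzyx   read x → write x, move +1, go to s1
s1 | _zx[y]yzyx   read y → write _, move -1, go to s0
s0 | _z[x]_yzyx   read x → write z, move +1, go to s1
s1 | _zz[_]yzyx   read _ → write y, move -1, go to s0
s0 | _z[z]yyzyx   read z → write y, move -1, go to s0
s0 | _[z]yyyzyx   read z → write y, move -1, go to s0
s0 | [_]yyyyzyx   read _ → write _, move +1, go to s2
s2 | _[y]yyyzyx   read y → write _, move -1, go to sH
sH | [_]_yyyzyx
Cell 1 holds y when M halts.

y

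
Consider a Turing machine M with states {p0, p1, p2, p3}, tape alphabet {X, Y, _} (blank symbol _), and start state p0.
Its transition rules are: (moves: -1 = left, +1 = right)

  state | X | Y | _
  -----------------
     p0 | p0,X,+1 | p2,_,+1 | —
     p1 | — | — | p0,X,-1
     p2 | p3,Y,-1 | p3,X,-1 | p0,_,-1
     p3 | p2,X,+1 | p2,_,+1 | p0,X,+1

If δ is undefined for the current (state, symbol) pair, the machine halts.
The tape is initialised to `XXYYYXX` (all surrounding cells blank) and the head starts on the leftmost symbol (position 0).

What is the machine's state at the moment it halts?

p0

p0 | [X]XYYYXX_   read X → write X, move +1, go to p0
p0 | X[X]YYYXX_   read X → write X, move +1, go to p0
p0 | XX[Y]YYXX_   read Y → write _, move +1, go to p2
p2 | XX_[Y]YXX_   read Y → write X, move -1, go to p3
p3 | XX[_]XYXX_   read _ → write X, move +1, go to p0
p0 | XXX[X]YXX_   read X → write X, move +1, go to p0
p0 | XXXX[Y]XX_   read Y → write _, move +1, go to p2
p2 | XXXX_[X]X_   read X → write Y, move -1, go to p3
p3 | XXXX[_]YX_   read _ → write X, move +1, go to p0
p0 | XXXXX[Y]X_   read Y → write _, move +1, go to p2
p2 | XXXXX_[X]_   read X → write Y, move -1, go to p3
p3 | XXXXX[_]Y_   read _ → write X, move +1, go to p0
p0 | XXXXXX[Y]_   read Y → write _, move +1, go to p2
p2 | XXXXXX_[_]   read _ → write _, move -1, go to p0
p0 | XXXXXX[_]_
No transition is defined for (p0, _); M halts in state p0.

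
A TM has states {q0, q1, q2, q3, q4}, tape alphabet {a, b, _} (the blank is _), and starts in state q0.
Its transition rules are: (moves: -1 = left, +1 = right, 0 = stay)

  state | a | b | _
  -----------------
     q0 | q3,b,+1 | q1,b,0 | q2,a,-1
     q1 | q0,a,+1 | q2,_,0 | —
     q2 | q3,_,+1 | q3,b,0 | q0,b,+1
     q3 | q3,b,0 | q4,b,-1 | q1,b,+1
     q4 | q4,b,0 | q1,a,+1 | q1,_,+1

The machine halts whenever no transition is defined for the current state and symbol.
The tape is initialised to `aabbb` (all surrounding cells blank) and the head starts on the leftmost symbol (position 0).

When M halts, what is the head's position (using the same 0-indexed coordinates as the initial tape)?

7

state=q0 head=0 tape=[a]abbb___   (q0,a)→(q3,b,+1)
state=q3 head=1 tape=b[a]bbb___   (q3,a)→(q3,b,0)
state=q3 head=1 tape=b[b]bbb___   (q3,b)→(q4,b,-1)
state=q4 head=0 tape=[b]bbbb___   (q4,b)→(q1,a,+1)
state=q1 head=1 tape=a[b]bbb___   (q1,b)→(q2,_,0)
state=q2 head=1 tape=a[_]bbb___   (q2,_)→(q0,b,+1)
state=q0 head=2 tape=ab[b]bb___   (q0,b)→(q1,b,0)
state=q1 head=2 tape=ab[b]bb___   (q1,b)→(q2,_,0)
state=q2 head=2 tape=ab[_]bb___   (q2,_)→(q0,b,+1)
state=q0 head=3 tape=abb[b]b___   (q0,b)→(q1,b,0)
state=q1 head=3 tape=abb[b]b___   (q1,b)→(q2,_,0)
state=q2 head=3 tape=abb[_]b___   (q2,_)→(q0,b,+1)
state=q0 head=4 tape=abbb[b]___   (q0,b)→(q1,b,0)
state=q1 head=4 tape=abbb[b]___   (q1,b)→(q2,_,0)
state=q2 head=4 tape=abbb[_]___   (q2,_)→(q0,b,+1)
state=q0 head=5 tape=abbbb[_]__   (q0,_)→(q2,a,-1)
state=q2 head=4 tape=abbb[b]a__   (q2,b)→(q3,b,0)
state=q3 head=4 tape=abbb[b]a__   (q3,b)→(q4,b,-1)
state=q4 head=3 tape=abb[b]ba__   (q4,b)→(q1,a,+1)
state=q1 head=4 tape=abba[b]a__   (q1,b)→(q2,_,0)
state=q2 head=4 tape=abba[_]a__   (q2,_)→(q0,b,+1)
state=q0 head=5 tape=abbab[a]__   (q0,a)→(q3,b,+1)
state=q3 head=6 tape=abbabb[_]_   (q3,_)→(q1,b,+1)
state=q1 head=7 tape=abbabbb[_]
At halt the head is at cell 7.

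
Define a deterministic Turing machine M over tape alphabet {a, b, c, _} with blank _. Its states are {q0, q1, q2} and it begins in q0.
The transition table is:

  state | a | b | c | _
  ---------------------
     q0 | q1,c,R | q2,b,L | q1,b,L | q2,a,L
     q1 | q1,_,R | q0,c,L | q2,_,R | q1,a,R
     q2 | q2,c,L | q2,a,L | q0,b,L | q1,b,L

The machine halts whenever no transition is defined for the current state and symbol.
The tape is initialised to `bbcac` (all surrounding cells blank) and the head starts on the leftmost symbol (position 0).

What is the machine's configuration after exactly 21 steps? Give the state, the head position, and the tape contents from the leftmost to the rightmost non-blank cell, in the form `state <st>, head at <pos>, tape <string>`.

state=q0 head=0 tape=____[b]bcac   (q0,b)→(q2,b,L)
state=q2 head=-1 tape=___[_]bbcac   (q2,_)→(q1,b,L)
state=q1 head=-2 tape=__[_]bbbcac   (q1,_)→(q1,a,R)
state=q1 head=-1 tape=__a[b]bbcac   (q1,b)→(q0,c,L)
state=q0 head=-2 tape=__[a]cbbcac   (q0,a)→(q1,c,R)
state=q1 head=-1 tape=__c[c]bbcac   (q1,c)→(q2,_,R)
state=q2 head=0 tape=__c_[b]bcac   (q2,b)→(q2,a,L)
state=q2 head=-1 tape=__c[_]abcac   (q2,_)→(q1,b,L)
state=q1 head=-2 tape=__[c]babcac   (q1,c)→(q2,_,R)
state=q2 head=-1 tape=___[b]abcac   (q2,b)→(q2,a,L)
state=q2 head=-2 tape=__[_]aabcac   (q2,_)→(q1,b,L)
state=q1 head=-3 tape=_[_]baabcac   (q1,_)→(q1,a,R)
state=q1 head=-2 tape=_a[b]aabcac   (q1,b)→(q0,c,L)
state=q0 head=-3 tape=_[a]caabcac   (q0,a)→(q1,c,R)
state=q1 head=-2 tape=_c[c]aabcac   (q1,c)→(q2,_,R)
state=q2 head=-1 tape=_c_[a]abcac   (q2,a)→(q2,c,L)
state=q2 head=-2 tape=_c[_]cabcac   (q2,_)→(q1,b,L)
state=q1 head=-3 tape=_[c]bcabcac   (q1,c)→(q2,_,R)
state=q2 head=-2 tape=__[b]cabcac   (q2,b)→(q2,a,L)
state=q2 head=-3 tape=_[_]acabcac   (q2,_)→(q1,b,L)
state=q1 head=-4 tape=[_]bacabcac   (q1,_)→(q1,a,R)
state=q1 head=-3 tape=a[b]acabcac
After 21 steps: state q1, head at -3, tape abacabcac.

state q1, head at -3, tape abacabcac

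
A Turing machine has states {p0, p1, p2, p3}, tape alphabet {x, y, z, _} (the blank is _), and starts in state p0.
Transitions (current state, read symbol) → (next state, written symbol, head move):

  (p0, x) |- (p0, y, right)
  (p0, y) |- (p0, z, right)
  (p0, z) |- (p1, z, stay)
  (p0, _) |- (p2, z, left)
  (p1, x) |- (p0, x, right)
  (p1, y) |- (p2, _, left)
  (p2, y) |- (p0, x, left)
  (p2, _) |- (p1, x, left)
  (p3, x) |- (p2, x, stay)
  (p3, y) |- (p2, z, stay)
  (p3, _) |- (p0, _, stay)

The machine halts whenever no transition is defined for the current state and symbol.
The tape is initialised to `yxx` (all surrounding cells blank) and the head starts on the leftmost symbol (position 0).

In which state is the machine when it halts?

p1

p0 | [y]xx_   read y → write z, move right, go to p0
p0 | z[x]x_   read x → write y, move right, go to p0
p0 | zy[x]_   read x → write y, move right, go to p0
p0 | zyy[_]   read _ → write z, move left, go to p2
p2 | zy[y]z   read y → write x, move left, go to p0
p0 | z[y]xz   read y → write z, move right, go to p0
p0 | zz[x]z   read x → write y, move right, go to p0
p0 | zzy[z]   read z → write z, move stay, go to p1
p1 | zzy[z]
No transition is defined for (p1, z); M halts in state p1.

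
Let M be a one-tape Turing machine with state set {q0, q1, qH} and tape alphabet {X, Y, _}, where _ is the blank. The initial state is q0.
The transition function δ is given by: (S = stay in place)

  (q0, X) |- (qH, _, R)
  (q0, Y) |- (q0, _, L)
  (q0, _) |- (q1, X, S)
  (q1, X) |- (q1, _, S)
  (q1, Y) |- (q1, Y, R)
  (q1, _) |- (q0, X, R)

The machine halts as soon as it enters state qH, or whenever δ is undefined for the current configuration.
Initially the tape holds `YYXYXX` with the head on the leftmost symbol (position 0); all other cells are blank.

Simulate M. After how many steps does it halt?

9

state=q0 head=0 tape=_[Y]YXYXX   (q0,Y)→(q0,_,L)
state=q0 head=-1 tape=[_]_YXYXX   (q0,_)→(q1,X,S)
state=q1 head=-1 tape=[X]_YXYXX   (q1,X)→(q1,_,S)
state=q1 head=-1 tape=[_]_YXYXX   (q1,_)→(q0,X,R)
state=q0 head=0 tape=X[_]YXYXX   (q0,_)→(q1,X,S)
state=q1 head=0 tape=X[X]YXYXX   (q1,X)→(q1,_,S)
state=q1 head=0 tape=X[_]YXYXX   (q1,_)→(q0,X,R)
state=q0 head=1 tape=XX[Y]XYXX   (q0,Y)→(q0,_,L)
state=q0 head=0 tape=X[X]_XYXX   (q0,X)→(qH,_,R)
state=qH head=1 tape=X_[_]XYXX
M halts after 9 transitions.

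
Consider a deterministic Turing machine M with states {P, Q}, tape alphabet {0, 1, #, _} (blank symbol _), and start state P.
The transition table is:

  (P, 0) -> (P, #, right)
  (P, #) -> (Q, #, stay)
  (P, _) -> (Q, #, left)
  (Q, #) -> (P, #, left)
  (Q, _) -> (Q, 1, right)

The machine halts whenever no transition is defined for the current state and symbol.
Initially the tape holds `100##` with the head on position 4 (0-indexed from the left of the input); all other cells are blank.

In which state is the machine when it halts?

state=P head=4 tape=100#[#]   (P,#)→(Q,#,stay)
state=Q head=4 tape=100#[#]   (Q,#)→(P,#,left)
state=P head=3 tape=100[#]#   (P,#)→(Q,#,stay)
state=Q head=3 tape=100[#]#   (Q,#)→(P,#,left)
state=P head=2 tape=10[0]##   (P,0)→(P,#,right)
state=P head=3 tape=10#[#]#   (P,#)→(Q,#,stay)
state=Q head=3 tape=10#[#]#   (Q,#)→(P,#,left)
state=P head=2 tape=10[#]##   (P,#)→(Q,#,stay)
state=Q head=2 tape=10[#]##   (Q,#)→(P,#,left)
state=P head=1 tape=1[0]###   (P,0)→(P,#,right)
state=P head=2 tape=1#[#]##   (P,#)→(Q,#,stay)
state=Q head=2 tape=1#[#]##   (Q,#)→(P,#,left)
state=P head=1 tape=1[#]###   (P,#)→(Q,#,stay)
state=Q head=1 tape=1[#]###   (Q,#)→(P,#,left)
state=P head=0 tape=[1]####
No transition is defined for (P, 1); M halts in state P.

P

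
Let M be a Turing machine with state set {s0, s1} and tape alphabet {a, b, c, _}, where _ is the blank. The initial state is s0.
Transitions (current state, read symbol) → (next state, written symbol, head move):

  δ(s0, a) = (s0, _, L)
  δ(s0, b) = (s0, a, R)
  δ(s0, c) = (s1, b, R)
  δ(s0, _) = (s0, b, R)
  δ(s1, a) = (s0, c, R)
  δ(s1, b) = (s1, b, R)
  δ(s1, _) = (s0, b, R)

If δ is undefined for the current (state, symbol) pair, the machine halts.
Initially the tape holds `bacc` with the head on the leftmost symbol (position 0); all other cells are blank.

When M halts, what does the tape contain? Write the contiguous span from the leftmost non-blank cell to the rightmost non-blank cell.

bbbbc

s0 | _[b]acc   read b → write a, move R, go to s0
s0 | _a[a]cc   read a → write _, move L, go to s0
s0 | _[a]_cc   read a → write _, move L, go to s0
s0 | [_]__cc   read _ → write b, move R, go to s0
s0 | b[_]_cc   read _ → write b, move R, go to s0
s0 | bb[_]cc   read _ → write b, move R, go to s0
s0 | bbb[c]c   read c → write b, move R, go to s1
s1 | bbbb[c]
The non-blank tape span at halt is bbbbc.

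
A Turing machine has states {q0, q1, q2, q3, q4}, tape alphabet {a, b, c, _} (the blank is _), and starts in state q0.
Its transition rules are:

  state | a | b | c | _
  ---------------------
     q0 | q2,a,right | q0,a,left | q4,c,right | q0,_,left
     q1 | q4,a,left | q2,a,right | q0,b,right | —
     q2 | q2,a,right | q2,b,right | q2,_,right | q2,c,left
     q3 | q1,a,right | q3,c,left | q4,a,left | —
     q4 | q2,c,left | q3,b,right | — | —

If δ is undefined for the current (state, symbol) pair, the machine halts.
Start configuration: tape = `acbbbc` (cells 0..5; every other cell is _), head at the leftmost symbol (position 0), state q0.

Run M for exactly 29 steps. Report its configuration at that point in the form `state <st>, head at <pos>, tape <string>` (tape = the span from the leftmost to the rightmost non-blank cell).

state q2, head at 7, tape a_bbb___cc

q0 | [a]cbbbc____   read a → write a, move right, go to q2
q2 | a[c]bbbc____   read c → write _, move right, go to q2
q2 | a_[b]bbc____   read b → write b, move right, go to q2
q2 | a_b[b]bc____   read b → write b, move right, go to q2
q2 | a_bb[b]c____   read b → write b, move right, go to q2
q2 | a_bbb[c]____   read c → write _, move right, go to q2
q2 | a_bbb_[_]___   read _ → write c, move left, go to q2
q2 | a_bbb[_]c___   read _ → write c, move left, go to q2
q2 | a_bb[b]cc___   read b → write b, move right, go to q2
q2 | a_bbb[c]c___   read c → write _, move right, go to q2
q2 | a_bbb_[c]___   read c → write _, move right, go to q2
q2 | a_bbb__[_]__   read _ → write c, move left, go to q2
q2 | a_bbb_[_]c__   read _ → write c, move left, go to q2
q2 | a_bbb[_]cc__   read _ → write c, move left, go to q2
q2 | a_bb[b]ccc__   read b → write b, move right, go to q2
q2 | a_bbb[c]cc__   read c → write _, move right, go to q2
q2 | a_bbb_[c]c__   read c → write _, move right, go to q2
q2 | a_bbb__[c]__   read c → write _, move right, go to q2
q2 | a_bbb___[_]_   read _ → write c, move left, go to q2
q2 | a_bbb__[_]c_   read _ → write c, move left, go to q2
q2 | a_bbb_[_]cc_   read _ → write c, move left, go to q2
q2 | a_bbb[_]ccc_   read _ → write c, move left, go to q2
q2 | a_bb[b]cccc_   read b → write b, move right, go to q2
q2 | a_bbb[c]ccc_   read c → write _, move right, go to q2
q2 | a_bbb_[c]cc_   read c → write _, move right, go to q2
q2 | a_bbb__[c]c_   read c → write _, move right, go to q2
q2 | a_bbb___[c]_   read c → write _, move right, go to q2
q2 | a_bbb____[_]   read _ → write c, move left, go to q2
q2 | a_bbb___[_]c   read _ → write c, move left, go to q2
q2 | a_bbb__[_]cc
After 29 steps: state q2, head at 7, tape a_bbb___cc.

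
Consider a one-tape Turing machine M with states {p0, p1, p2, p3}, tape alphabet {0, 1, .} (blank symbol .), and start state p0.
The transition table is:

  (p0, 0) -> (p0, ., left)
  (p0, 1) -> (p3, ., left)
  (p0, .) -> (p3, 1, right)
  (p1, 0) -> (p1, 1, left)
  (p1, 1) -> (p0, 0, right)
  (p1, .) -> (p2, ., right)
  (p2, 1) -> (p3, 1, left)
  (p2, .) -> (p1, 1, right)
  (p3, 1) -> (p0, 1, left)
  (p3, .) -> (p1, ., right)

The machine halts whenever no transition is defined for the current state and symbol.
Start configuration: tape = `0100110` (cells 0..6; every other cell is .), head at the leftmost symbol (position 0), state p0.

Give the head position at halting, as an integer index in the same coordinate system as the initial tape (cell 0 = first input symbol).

3

state=p0 head=0 tape=.[0]100110   (p0,0)→(p0,.,left)
state=p0 head=-1 tape=[.].100110   (p0,.)→(p3,1,right)
state=p3 head=0 tape=1[.]100110   (p3,.)→(p1,.,right)
state=p1 head=1 tape=1.[1]00110   (p1,1)→(p0,0,right)
state=p0 head=2 tape=1.0[0]0110   (p0,0)→(p0,.,left)
state=p0 head=1 tape=1.[0].0110   (p0,0)→(p0,.,left)
state=p0 head=0 tape=1[.]..0110   (p0,.)→(p3,1,right)
state=p3 head=1 tape=11[.].0110   (p3,.)→(p1,.,right)
state=p1 head=2 tape=11.[.]0110   (p1,.)→(p2,.,right)
state=p2 head=3 tape=11..[0]110
At halt the head is at cell 3.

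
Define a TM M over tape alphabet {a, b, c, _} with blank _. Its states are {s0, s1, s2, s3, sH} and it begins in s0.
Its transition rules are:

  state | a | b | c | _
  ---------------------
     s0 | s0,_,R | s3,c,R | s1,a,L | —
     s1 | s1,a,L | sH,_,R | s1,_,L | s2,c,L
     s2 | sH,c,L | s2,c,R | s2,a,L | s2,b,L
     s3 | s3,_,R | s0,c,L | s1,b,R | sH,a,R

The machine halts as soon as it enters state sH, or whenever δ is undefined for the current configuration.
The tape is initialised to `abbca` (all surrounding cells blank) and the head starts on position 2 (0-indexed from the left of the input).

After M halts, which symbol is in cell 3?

_

s0 | ab[b]ca   read b → write c, move R, go to s3
s3 | abc[c]a   read c → write b, move R, go to s1
s1 | abcb[a]   read a → write a, move L, go to s1
s1 | abc[b]a   read b → write _, move R, go to sH
sH | abc_[a]
Cell 3 holds _ when M halts.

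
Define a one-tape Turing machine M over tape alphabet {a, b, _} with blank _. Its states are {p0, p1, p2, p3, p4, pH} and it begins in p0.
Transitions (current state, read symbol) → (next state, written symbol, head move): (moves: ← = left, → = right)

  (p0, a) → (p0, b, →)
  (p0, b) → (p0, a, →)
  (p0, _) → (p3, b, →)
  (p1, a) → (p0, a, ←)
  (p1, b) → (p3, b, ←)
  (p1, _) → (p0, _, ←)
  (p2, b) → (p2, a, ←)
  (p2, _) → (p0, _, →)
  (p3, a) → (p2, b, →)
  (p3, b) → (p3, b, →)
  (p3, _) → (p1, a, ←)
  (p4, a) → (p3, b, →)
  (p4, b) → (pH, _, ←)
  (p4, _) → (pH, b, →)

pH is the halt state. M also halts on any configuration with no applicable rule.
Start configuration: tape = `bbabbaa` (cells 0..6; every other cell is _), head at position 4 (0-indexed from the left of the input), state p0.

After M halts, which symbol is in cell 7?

a

p0 | bbab[b]aa_____   read b → write a, move →, go to p0
p0 | bbaba[a]a_____   read a → write b, move →, go to p0
p0 | bbabab[a]_____   read a → write b, move →, go to p0
p0 | bbababb[_]____   read _ → write b, move →, go to p3
p3 | bbababbb[_]___   read _ → write a, move ←, go to p1
p1 | bbababb[b]a___   read b → write b, move ←, go to p3
p3 | bbabab[b]ba___   read b → write b, move →, go to p3
p3 | bbababb[b]a___   read b → write b, move →, go to p3
p3 | bbababbb[a]___   read a → write b, move →, go to p2
p2 | bbababbbb[_]__   read _ → write _, move →, go to p0
p0 | bbababbbb_[_]_   read _ → write b, move →, go to p3
p3 | bbababbbb_b[_]   read _ → write a, move ←, go to p1
p1 | bbababbbb_[b]a   read b → write b, move ←, go to p3
p3 | bbababbbb[_]ba   read _ → write a, move ←, go to p1
p1 | bbababbb[b]aba   read b → write b, move ←, go to p3
p3 | bbababb[b]baba   read b → write b, move →, go to p3
p3 | bbababbb[b]aba   read b → write b, move →, go to p3
p3 | bbababbbb[a]ba   read a → write b, move →, go to p2
p2 | bbababbbbb[b]a   read b → write a, move ←, go to p2
p2 | bbababbbb[b]aa   read b → write a, move ←, go to p2
p2 | bbababbb[b]aaa   read b → write a, move ←, go to p2
p2 | bbababb[b]aaaa   read b → write a, move ←, go to p2
p2 | bbabab[b]aaaaa   read b → write a, move ←, go to p2
p2 | bbaba[b]aaaaaa   read b → write a, move ←, go to p2
p2 | bbab[a]aaaaaaa
Cell 7 holds a when M halts.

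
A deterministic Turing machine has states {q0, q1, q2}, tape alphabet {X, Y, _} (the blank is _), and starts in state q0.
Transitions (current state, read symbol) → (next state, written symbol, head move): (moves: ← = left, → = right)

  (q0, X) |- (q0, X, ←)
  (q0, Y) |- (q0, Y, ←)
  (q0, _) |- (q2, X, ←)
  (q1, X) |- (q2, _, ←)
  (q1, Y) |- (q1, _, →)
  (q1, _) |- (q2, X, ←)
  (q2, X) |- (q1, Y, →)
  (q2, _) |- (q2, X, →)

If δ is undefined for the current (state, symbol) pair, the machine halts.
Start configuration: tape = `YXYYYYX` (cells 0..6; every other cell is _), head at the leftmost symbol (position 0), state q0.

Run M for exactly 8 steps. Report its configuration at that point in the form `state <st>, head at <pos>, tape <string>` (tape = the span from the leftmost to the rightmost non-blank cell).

state q2, head at 2, tape XYXXYYYYX

state=q0 head=0 tape=__[Y]XYYYYX   (q0,Y)→(q0,Y,←)
state=q0 head=-1 tape=_[_]YXYYYYX   (q0,_)→(q2,X,←)
state=q2 head=-2 tape=[_]XYXYYYYX   (q2,_)→(q2,X,→)
state=q2 head=-1 tape=X[X]YXYYYYX   (q2,X)→(q1,Y,→)
state=q1 head=0 tape=XY[Y]XYYYYX   (q1,Y)→(q1,_,→)
state=q1 head=1 tape=XY_[X]YYYYX   (q1,X)→(q2,_,←)
state=q2 head=0 tape=XY[_]_YYYYX   (q2,_)→(q2,X,→)
state=q2 head=1 tape=XYX[_]YYYYX   (q2,_)→(q2,X,→)
state=q2 head=2 tape=XYXX[Y]YYYX
After 8 steps: state q2, head at 2, tape XYXXYYYYX.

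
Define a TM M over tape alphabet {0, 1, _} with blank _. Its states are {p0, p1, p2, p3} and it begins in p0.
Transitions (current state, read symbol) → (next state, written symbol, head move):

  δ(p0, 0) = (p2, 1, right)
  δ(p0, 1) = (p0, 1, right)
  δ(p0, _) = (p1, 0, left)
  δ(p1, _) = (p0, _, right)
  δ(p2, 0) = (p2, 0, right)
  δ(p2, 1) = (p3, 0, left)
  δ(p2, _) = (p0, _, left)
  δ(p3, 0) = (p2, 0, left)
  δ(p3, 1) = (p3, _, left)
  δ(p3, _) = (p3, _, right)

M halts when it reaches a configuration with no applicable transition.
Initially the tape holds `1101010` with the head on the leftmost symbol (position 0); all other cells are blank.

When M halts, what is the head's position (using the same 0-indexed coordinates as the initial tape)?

1

p0 | _[1]101010   read 1 → write 1, move right, go to p0
p0 | _1[1]01010   read 1 → write 1, move right, go to p0
p0 | _11[0]1010   read 0 → write 1, move right, go to p2
p2 | _111[1]010   read 1 → write 0, move left, go to p3
p3 | _11[1]0010   read 1 → write _, move left, go to p3
p3 | _1[1]_0010   read 1 → write _, move left, go to p3
p3 | _[1]__0010   read 1 → write _, move left, go to p3
p3 | [_]___0010   read _ → write _, move right, go to p3
p3 | _[_]__0010   read _ → write _, move right, go to p3
p3 | __[_]_0010   read _ → write _, move right, go to p3
p3 | ___[_]0010   read _ → write _, move right, go to p3
p3 | ____[0]010   read 0 → write 0, move left, go to p2
p2 | ___[_]0010   read _ → write _, move left, go to p0
p0 | __[_]_0010   read _ → write 0, move left, go to p1
p1 | _[_]0_0010   read _ → write _, move right, go to p0
p0 | __[0]_0010   read 0 → write 1, move right, go to p2
p2 | __1[_]0010   read _ → write _, move left, go to p0
p0 | __[1]_0010   read 1 → write 1, move right, go to p0
p0 | __1[_]0010   read _ → write 0, move left, go to p1
p1 | __[1]00010
At halt the head is at cell 1.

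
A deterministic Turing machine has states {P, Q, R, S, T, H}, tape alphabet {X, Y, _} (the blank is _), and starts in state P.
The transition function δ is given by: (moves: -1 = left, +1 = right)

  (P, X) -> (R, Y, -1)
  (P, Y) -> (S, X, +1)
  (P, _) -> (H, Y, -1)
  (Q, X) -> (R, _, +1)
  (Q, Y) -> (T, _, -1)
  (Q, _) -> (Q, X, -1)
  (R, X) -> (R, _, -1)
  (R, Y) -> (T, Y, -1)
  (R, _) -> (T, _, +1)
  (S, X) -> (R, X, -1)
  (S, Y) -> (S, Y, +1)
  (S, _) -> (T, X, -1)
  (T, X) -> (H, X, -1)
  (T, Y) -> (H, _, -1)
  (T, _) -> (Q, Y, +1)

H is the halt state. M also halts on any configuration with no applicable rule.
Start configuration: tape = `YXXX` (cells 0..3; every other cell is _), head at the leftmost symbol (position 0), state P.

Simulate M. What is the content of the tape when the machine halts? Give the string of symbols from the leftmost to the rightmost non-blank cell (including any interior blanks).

P | _[Y]XXX___   read Y → write X, move +1, go to S
S | _X[X]XX___   read X → write X, move -1, go to R
R | _[X]XXX___   read X → write _, move -1, go to R
R | [_]_XXX___   read _ → write _, move +1, go to T
T | _[_]XXX___   read _ → write Y, move +1, go to Q
Q | _Y[X]XX___   read X → write _, move +1, go to R
R | _Y_[X]X___   read X → write _, move -1, go to R
R | _Y[_]_X___   read _ → write _, move +1, go to T
T | _Y_[_]X___   read _ → write Y, move +1, go to Q
Q | _Y_Y[X]___   read X → write _, move +1, go to R
R | _Y_Y_[_]__   read _ → write _, move +1, go to T
T | _Y_Y__[_]_   read _ → write Y, move +1, go to Q
Q | _Y_Y__Y[_]   read _ → write X, move -1, go to Q
Q | _Y_Y__[Y]X   read Y → write _, move -1, go to T
T | _Y_Y_[_]_X   read _ → write Y, move +1, go to Q
Q | _Y_Y_Y[_]X   read _ → write X, move -1, go to Q
Q | _Y_Y_[Y]XX   read Y → write _, move -1, go to T
T | _Y_Y[_]_XX   read _ → write Y, move +1, go to Q
Q | _Y_YY[_]XX   read _ → write X, move -1, go to Q
Q | _Y_Y[Y]XXX   read Y → write _, move -1, go to T
T | _Y_[Y]_XXX   read Y → write _, move -1, go to H
H | _Y[_]__XXX
The non-blank tape span at halt is Y___XXX.

Y___XXX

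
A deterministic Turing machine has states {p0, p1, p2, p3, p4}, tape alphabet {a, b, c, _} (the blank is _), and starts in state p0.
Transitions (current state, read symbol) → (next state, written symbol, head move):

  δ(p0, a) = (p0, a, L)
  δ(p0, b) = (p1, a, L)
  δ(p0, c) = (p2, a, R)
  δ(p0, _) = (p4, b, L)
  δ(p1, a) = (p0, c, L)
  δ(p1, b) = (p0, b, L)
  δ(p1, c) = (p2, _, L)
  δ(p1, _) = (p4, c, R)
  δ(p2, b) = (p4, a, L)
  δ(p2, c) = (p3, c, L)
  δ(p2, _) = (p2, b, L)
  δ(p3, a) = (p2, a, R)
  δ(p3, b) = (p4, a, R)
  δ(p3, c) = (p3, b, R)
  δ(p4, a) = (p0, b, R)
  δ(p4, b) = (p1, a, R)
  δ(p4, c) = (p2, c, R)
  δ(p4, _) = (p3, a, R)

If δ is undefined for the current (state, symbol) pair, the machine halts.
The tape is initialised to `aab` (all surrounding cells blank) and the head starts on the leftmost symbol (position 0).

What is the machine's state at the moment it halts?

p0 | ____[a]ab   read a → write a, move L, go to p0
p0 | ___[_]aab   read _ → write b, move L, go to p4
p4 | __[_]baab   read _ → write a, move R, go to p3
p3 | __a[b]aab   read b → write a, move R, go to p4
p4 | __aa[a]ab   read a → write b, move R, go to p0
p0 | __aab[a]b   read a → write a, move L, go to p0
p0 | __aa[b]ab   read b → write a, move L, go to p1
p1 | __a[a]aab   read a → write c, move L, go to p0
p0 | __[a]caab   read a → write a, move L, go to p0
p0 | _[_]acaab   read _ → write b, move L, go to p4
p4 | [_]bacaab   read _ → write a, move R, go to p3
p3 | a[b]acaab   read b → write a, move R, go to p4
p4 | aa[a]caab   read a → write b, move R, go to p0
p0 | aab[c]aab   read c → write a, move R, go to p2
p2 | aaba[a]ab
No transition is defined for (p2, a); M halts in state p2.

p2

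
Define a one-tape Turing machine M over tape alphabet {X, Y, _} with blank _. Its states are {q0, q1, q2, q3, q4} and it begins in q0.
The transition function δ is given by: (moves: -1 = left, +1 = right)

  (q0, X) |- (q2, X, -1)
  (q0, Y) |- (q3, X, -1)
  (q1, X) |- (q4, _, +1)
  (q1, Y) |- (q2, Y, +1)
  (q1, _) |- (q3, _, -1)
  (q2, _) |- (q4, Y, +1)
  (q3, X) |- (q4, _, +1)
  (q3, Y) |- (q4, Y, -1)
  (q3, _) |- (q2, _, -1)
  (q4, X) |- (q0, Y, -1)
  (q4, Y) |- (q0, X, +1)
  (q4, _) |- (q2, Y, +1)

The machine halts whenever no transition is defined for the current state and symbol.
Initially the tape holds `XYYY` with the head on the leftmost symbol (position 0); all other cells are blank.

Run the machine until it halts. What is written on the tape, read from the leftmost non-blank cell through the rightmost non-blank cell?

YYXYYYY

q0 | ___[X]YYY   read X → write X, move -1, go to q2
q2 | __[_]XYYY   read _ → write Y, move +1, go to q4
q4 | __Y[X]YYY   read X → write Y, move -1, go to q0
q0 | __[Y]YYYY   read Y → write X, move -1, go to q3
q3 | _[_]XYYYY   read _ → write _, move -1, go to q2
q2 | [_]_XYYYY   read _ → write Y, move +1, go to q4
q4 | Y[_]XYYYY   read _ → write Y, move +1, go to q2
q2 | YY[X]YYYY
The non-blank tape span at halt is YYXYYYY.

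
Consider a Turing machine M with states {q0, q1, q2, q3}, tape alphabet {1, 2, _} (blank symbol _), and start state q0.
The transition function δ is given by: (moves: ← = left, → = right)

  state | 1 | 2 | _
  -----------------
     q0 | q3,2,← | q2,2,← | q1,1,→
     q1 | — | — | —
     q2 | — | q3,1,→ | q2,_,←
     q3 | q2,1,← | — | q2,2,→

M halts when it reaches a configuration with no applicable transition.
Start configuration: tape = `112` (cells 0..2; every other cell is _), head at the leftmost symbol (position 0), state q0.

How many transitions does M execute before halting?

state=q0 head=0 tape=_[1]12   (q0,1)→(q3,2,←)
state=q3 head=-1 tape=[_]212   (q3,_)→(q2,2,→)
state=q2 head=0 tape=2[2]12   (q2,2)→(q3,1,→)
state=q3 head=1 tape=21[1]2   (q3,1)→(q2,1,←)
state=q2 head=0 tape=2[1]12
M halts after 4 transitions.

4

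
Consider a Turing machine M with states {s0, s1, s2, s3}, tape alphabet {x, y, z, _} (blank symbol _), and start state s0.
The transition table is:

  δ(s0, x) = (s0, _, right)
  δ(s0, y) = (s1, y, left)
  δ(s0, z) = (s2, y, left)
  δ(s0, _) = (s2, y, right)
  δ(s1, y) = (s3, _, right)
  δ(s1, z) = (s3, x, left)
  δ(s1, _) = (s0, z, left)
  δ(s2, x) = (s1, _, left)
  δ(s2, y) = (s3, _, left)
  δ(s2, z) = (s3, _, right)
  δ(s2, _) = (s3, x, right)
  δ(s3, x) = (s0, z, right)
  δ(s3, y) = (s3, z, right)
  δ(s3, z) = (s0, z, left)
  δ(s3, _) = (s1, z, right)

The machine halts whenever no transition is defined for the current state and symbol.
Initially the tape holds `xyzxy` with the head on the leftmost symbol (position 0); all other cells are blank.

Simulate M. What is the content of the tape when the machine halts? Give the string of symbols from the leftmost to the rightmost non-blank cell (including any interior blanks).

zyzxy

s0 | _[x]yzxy   read x → write _, move right, go to s0
s0 | __[y]zxy   read y → write y, move left, go to s1
s1 | _[_]yzxy   read _ → write z, move left, go to s0
s0 | [_]zyzxy   read _ → write y, move right, go to s2
s2 | y[z]yzxy   read z → write _, move right, go to s3
s3 | y_[y]zxy   read y → write z, move right, go to s3
s3 | y_z[z]xy   read z → write z, move left, go to s0
s0 | y_[z]zxy   read z → write y, move left, go to s2
s2 | y[_]yzxy   read _ → write x, move right, go to s3
s3 | yx[y]zxy   read y → write z, move right, go to s3
s3 | yxz[z]xy   read z → write z, move left, go to s0
s0 | yx[z]zxy   read z → write y, move left, go to s2
s2 | y[x]yzxy   read x → write _, move left, go to s1
s1 | [y]_yzxy   read y → write _, move right, go to s3
s3 | _[_]yzxy   read _ → write z, move right, go to s1
s1 | _z[y]zxy   read y → write _, move right, go to s3
s3 | _z_[z]xy   read z → write z, move left, go to s0
s0 | _z[_]zxy   read _ → write y, move right, go to s2
s2 | _zy[z]xy   read z → write _, move right, go to s3
s3 | _zy_[x]y   read x → write z, move right, go to s0
s0 | _zy_z[y]   read y → write y, move left, go to s1
s1 | _zy_[z]y   read z → write x, move left, go to s3
s3 | _zy[_]xy   read _ → write z, move right, go to s1
s1 | _zyz[x]y
The non-blank tape span at halt is zyzxy.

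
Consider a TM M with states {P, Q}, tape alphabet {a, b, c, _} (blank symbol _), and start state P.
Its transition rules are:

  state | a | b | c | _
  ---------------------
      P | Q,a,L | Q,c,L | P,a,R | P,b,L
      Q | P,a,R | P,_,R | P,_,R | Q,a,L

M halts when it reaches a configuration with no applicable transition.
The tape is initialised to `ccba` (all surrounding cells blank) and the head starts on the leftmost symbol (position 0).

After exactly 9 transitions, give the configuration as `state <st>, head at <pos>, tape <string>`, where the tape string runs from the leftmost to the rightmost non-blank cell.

state P, head at 3, tape aaaa

state=P head=0 tape=[c]cba   (P,c)→(P,a,R)
state=P head=1 tape=a[c]ba   (P,c)→(P,a,R)
state=P head=2 tape=aa[b]a   (P,b)→(Q,c,L)
state=Q head=1 tape=a[a]ca   (Q,a)→(P,a,R)
state=P head=2 tape=aa[c]a   (P,c)→(P,a,R)
state=P head=3 tape=aaa[a]   (P,a)→(Q,a,L)
state=Q head=2 tape=aa[a]a   (Q,a)→(P,a,R)
state=P head=3 tape=aaa[a]   (P,a)→(Q,a,L)
state=Q head=2 tape=aa[a]a   (Q,a)→(P,a,R)
state=P head=3 tape=aaa[a]
After 9 steps: state P, head at 3, tape aaaa.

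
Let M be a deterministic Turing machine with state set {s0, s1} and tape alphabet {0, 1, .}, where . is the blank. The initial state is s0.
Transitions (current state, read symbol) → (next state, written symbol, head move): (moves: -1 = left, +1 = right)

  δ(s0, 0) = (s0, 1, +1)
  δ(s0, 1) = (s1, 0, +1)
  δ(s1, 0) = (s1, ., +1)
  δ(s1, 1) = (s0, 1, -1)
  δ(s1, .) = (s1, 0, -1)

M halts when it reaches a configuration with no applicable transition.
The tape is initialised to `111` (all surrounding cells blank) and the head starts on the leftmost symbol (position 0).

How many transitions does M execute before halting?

s0 | .[1]11....   read 1 → write 0, move +1, go to s1
s1 | .0[1]1....   read 1 → write 1, move -1, go to s0
s0 | .[0]11....   read 0 → write 1, move +1, go to s0
s0 | .1[1]1....   read 1 → write 0, move +1, go to s1
s1 | .10[1]....   read 1 → write 1, move -1, go to s0
s0 | .1[0]1....   read 0 → write 1, move +1, go to s0
s0 | .11[1]....   read 1 → write 0, move +1, go to s1
s1 | .110[.]...   read . → write 0, move -1, go to s1
s1 | .11[0]0...   read 0 → write ., move +1, go to s1
s1 | .11.[0]...   read 0 → write ., move +1, go to s1
s1 | .11..[.]..   read . → write 0, move -1, go to s1
s1 | .11.[.]0..   read . → write 0, move -1, go to s1
s1 | .11[.]00..   read . → write 0, move -1, go to s1
s1 | .1[1]000..   read 1 → write 1, move -1, go to s0
s0 | .[1]1000..   read 1 → write 0, move +1, go to s1
s1 | .0[1]000..   read 1 → write 1, move -1, go to s0
s0 | .[0]1000..   read 0 → write 1, move +1, go to s0
s0 | .1[1]000..   read 1 → write 0, move +1, go to s1
s1 | .10[0]00..   read 0 → write ., move +1, go to s1
s1 | .10.[0]0..   read 0 → write ., move +1, go to s1
s1 | .10..[0]..   read 0 → write ., move +1, go to s1
s1 | .10...[.].   read . → write 0, move -1, go to s1
s1 | .10..[.]0.   read . → write 0, move -1, go to s1
s1 | .10.[.]00.   read . → write 0, move -1, go to s1
s1 | .10[.]000.   read . → write 0, move -1, go to s1
s1 | .1[0]0000.   read 0 → write ., move +1, go to s1
s1 | .1.[0]000.   read 0 → write ., move +1, go to s1
s1 | .1..[0]00.   read 0 → write ., move +1, go to s1
s1 | .1...[0]0.   read 0 → write ., move +1, go to s1
s1 | .1....[0].   read 0 → write ., move +1, go to s1
s1 | .1.....[.]   read . → write 0, move -1, go to s1
s1 | .1....[.]0   read . → write 0, move -1, go to s1
s1 | .1...[.]00   read . → write 0, move -1, go to s1
s1 | .1..[.]000   read . → write 0, move -1, go to s1
s1 | .1.[.]0000   read . → write 0, move -1, go to s1
s1 | .1[.]00000   read . → write 0, move -1, go to s1
s1 | .[1]000000   read 1 → write 1, move -1, go to s0
s0 | [.]1000000
M halts after 37 transitions.

37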